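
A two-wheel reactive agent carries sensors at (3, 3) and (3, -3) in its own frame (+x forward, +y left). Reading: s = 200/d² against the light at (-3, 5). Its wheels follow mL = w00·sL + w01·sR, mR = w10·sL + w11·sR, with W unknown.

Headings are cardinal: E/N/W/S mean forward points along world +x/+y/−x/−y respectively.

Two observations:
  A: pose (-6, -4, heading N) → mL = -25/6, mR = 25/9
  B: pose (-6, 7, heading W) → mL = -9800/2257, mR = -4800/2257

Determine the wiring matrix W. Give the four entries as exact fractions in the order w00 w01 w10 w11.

obs A: pose=(-6,-4,N) → sL=25/9, sR=50/9, mL=-25/6, mR=25/9
obs B: pose=(-6,7,W) → sL=200/37, sR=200/61, mL=-9800/2257, mR=-4800/2257
sensor matrix S = [[25/9, 50/9], [200/37, 200/61]]; det S = -425000/20313
solve [mL_A; mL_B] = S·[w00; w01] and [mR_A; mR_B] = S·[w10; w11]:
  w00 = -1/2, w01 = -1/2, w10 = -1, w11 = 1

-1/2 -1/2 -1 1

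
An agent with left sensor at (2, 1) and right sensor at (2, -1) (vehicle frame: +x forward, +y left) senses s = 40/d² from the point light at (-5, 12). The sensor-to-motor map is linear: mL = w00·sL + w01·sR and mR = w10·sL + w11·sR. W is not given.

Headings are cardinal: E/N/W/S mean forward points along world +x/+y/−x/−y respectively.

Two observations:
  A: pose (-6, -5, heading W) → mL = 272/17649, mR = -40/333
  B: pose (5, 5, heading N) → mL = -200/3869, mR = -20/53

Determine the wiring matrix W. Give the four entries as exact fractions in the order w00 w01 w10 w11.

obs A: pose=(-6,-5,W) → sL=40/333, sR=8/53, mL=272/17649, mR=-40/333
obs B: pose=(5,5,N) → sL=20/53, sR=20/73, mL=-200/3869, mR=-20/53
sensor matrix S = [[40/333, 8/53], [20/53, 20/73]]; det S = -1642240/68283981
solve [mL_A; mL_B] = S·[w00; w01] and [mR_A; mR_B] = S·[w10; w11]:
  w00 = -1/2, w01 = 1/2, w10 = -1, w11 = 0

-1/2 1/2 -1 0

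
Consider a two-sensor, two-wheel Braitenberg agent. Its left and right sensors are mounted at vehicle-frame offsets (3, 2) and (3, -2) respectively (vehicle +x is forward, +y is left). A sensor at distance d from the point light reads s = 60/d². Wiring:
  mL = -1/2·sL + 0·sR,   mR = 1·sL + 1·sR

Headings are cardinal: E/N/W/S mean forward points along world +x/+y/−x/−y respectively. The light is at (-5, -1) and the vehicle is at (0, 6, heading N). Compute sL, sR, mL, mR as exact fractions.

60/109 60/149 -30/109 15480/16241

left sensor world pos  = (-2, 9); dL² = 109
right sensor world pos = (2, 9); dR² = 149
sL = 60/109 = 60/109
sR = 60/149 = 60/149
mL = -1/2·sL + 0·sR = -30/109
mR = 1·sL + 1·sR = 15480/16241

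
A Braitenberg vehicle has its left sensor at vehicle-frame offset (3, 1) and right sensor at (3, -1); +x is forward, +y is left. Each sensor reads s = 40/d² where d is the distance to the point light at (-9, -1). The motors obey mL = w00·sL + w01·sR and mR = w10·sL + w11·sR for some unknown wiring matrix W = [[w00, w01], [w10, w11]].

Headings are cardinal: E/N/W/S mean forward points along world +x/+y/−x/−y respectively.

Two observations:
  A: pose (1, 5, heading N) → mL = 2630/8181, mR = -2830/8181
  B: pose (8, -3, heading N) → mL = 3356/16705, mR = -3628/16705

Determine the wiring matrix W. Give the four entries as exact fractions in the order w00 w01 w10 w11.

1/2 1 -1 -1/2

obs A: pose=(1,5,N) → sL=20/81, sR=20/101, mL=2630/8181, mR=-2830/8181
obs B: pose=(8,-3,N) → sL=40/257, sR=8/65, mL=3356/16705, mR=-3628/16705
sensor matrix S = [[20/81, 20/101], [40/257, 8/65]]; det S = -11776/27332721
solve [mL_A; mL_B] = S·[w00; w01] and [mR_A; mR_B] = S·[w10; w11]:
  w00 = 1/2, w01 = 1, w10 = -1, w11 = -1/2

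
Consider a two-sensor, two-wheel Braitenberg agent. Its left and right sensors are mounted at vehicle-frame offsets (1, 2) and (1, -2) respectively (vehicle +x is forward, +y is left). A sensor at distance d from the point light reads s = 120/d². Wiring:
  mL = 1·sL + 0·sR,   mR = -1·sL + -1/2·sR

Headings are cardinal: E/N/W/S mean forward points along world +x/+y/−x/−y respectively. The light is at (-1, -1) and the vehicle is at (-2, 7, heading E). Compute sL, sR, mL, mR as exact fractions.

left sensor world pos  = (-1, 9); dL² = 100
right sensor world pos = (-1, 5); dR² = 36
sL = 120/100 = 6/5
sR = 120/36 = 10/3
mL = 1·sL + 0·sR = 6/5
mR = -1·sL + -1/2·sR = -43/15

6/5 10/3 6/5 -43/15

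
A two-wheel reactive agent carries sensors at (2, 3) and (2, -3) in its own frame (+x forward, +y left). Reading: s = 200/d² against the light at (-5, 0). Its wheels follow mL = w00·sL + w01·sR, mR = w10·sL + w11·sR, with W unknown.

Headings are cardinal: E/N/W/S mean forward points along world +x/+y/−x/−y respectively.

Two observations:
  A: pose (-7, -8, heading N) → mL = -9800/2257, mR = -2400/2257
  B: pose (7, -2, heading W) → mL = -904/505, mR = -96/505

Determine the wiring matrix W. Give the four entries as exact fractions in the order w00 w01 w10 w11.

obs A: pose=(-7,-8,N) → sL=200/61, sR=200/37, mL=-9800/2257, mR=-2400/2257
obs B: pose=(7,-2,W) → sL=8/5, sR=200/101, mL=-904/505, mR=-96/505
sensor matrix S = [[200/61, 200/37], [8/5, 200/101]]; det S = -491520/227957
solve [mL_A; mL_B] = S·[w00; w01] and [mR_A; mR_B] = S·[w10; w11]:
  w00 = -1/2, w01 = -1/2, w10 = 1/2, w11 = -1/2

-1/2 -1/2 1/2 -1/2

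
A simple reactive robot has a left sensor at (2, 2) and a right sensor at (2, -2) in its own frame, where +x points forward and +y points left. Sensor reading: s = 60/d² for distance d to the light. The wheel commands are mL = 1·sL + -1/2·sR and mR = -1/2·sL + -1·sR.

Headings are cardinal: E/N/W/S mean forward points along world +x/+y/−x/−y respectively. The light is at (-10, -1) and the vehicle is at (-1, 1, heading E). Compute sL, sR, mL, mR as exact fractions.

left sensor world pos  = (1, 3); dL² = 137
right sensor world pos = (1, -1); dR² = 121
sL = 60/137 = 60/137
sR = 60/121 = 60/121
mL = 1·sL + -1/2·sR = 3150/16577
mR = -1/2·sL + -1·sR = -11850/16577

60/137 60/121 3150/16577 -11850/16577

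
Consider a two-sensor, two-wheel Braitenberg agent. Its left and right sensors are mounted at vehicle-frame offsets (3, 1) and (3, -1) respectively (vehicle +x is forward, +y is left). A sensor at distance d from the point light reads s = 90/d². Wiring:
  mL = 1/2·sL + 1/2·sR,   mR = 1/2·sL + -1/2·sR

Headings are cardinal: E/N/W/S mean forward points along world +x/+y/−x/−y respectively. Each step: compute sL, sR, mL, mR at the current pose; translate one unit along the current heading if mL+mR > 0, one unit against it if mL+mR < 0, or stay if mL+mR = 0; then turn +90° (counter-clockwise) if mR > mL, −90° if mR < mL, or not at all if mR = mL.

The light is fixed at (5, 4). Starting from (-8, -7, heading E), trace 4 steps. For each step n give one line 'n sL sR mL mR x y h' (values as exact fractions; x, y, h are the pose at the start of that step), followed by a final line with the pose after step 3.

n=0: pose=(-8,-7,E); sL=9/20, sR=45/122; mL=999/2440, mR=99/2440; mL+mR=9/20 → advance +1; mR−mL=-45/122 → turn -1·90°
n=1: pose=(-7,-7,S); sL=90/317, sR=18/73; mL=6138/23141, mR=432/23141; mL+mR=90/317 → advance +1; mR−mL=-18/73 → turn -1·90°
n=2: pose=(-7,-8,W); sL=45/197, sR=45/173; mL=8325/34081, mR=-540/34081; mL+mR=45/197 → advance +1; mR−mL=-45/173 → turn -1·90°
n=3: pose=(-8,-8,N); sL=90/277, sR=2/5; mL=502/1385, mR=-52/1385; mL+mR=90/277 → advance +1; mR−mL=-2/5 → turn -1·90°

0 9/20 45/122 999/2440 99/2440 -8 -7 E
1 90/317 18/73 6138/23141 432/23141 -7 -7 S
2 45/197 45/173 8325/34081 -540/34081 -7 -8 W
3 90/277 2/5 502/1385 -52/1385 -8 -8 N
final -8 -7 E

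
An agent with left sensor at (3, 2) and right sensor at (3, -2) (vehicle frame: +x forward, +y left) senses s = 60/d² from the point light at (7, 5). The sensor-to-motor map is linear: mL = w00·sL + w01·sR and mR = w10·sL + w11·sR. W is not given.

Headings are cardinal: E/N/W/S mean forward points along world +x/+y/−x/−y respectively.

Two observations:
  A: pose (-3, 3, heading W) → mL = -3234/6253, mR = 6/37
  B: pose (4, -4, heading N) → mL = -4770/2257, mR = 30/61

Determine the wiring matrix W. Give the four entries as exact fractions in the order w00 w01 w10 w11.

-1/2 -1 1/2 0

obs A: pose=(-3,3,W) → sL=12/37, sR=60/169, mL=-3234/6253, mR=6/37
obs B: pose=(4,-4,N) → sL=60/61, sR=60/37, mL=-4770/2257, mR=30/61
sensor matrix S = [[12/37, 60/169], [60/61, 60/37]]; det S = 2494080/14113021
solve [mL_A; mL_B] = S·[w00; w01] and [mR_A; mR_B] = S·[w10; w11]:
  w00 = -1/2, w01 = -1, w10 = 1/2, w11 = 0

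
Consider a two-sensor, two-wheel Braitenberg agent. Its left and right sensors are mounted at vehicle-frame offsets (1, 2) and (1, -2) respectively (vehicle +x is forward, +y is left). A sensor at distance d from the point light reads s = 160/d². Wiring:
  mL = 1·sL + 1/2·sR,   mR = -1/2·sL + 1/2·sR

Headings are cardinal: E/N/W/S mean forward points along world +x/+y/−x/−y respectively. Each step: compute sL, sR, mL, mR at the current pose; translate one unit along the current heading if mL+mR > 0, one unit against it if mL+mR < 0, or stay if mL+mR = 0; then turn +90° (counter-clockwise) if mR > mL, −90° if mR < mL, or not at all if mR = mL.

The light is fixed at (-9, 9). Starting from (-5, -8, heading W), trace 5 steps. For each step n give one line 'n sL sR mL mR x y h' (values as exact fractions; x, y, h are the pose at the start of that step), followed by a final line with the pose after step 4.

n=0: pose=(-5,-8,W); sL=16/37, sR=80/117; mL=3352/4329, mR=544/4329; mL+mR=3896/4329 → advance +1; mR−mL=-24/37 → turn -1·90°
n=1: pose=(-6,-8,N); sL=160/257, sR=160/281; mL=65520/72217, mR=-1920/72217; mL+mR=63600/72217 → advance +1; mR−mL=-240/257 → turn -1·90°
n=2: pose=(-6,-7,E); sL=40/53, sR=8/17; mL=892/901, mR=-128/901; mL+mR=764/901 → advance +1; mR−mL=-60/53 → turn -1·90°
n=3: pose=(-5,-7,S); sL=32/65, sR=160/293; mL=14576/19045, mR=512/19045; mL+mR=15088/19045 → advance +1; mR−mL=-48/65 → turn -1·90°
n=4: pose=(-5,-8,W); sL=16/37, sR=80/117; mL=3352/4329, mR=544/4329; mL+mR=3896/4329 → advance +1; mR−mL=-24/37 → turn -1·90°

0 16/37 80/117 3352/4329 544/4329 -5 -8 W
1 160/257 160/281 65520/72217 -1920/72217 -6 -8 N
2 40/53 8/17 892/901 -128/901 -6 -7 E
3 32/65 160/293 14576/19045 512/19045 -5 -7 S
4 16/37 80/117 3352/4329 544/4329 -5 -8 W
final -6 -8 N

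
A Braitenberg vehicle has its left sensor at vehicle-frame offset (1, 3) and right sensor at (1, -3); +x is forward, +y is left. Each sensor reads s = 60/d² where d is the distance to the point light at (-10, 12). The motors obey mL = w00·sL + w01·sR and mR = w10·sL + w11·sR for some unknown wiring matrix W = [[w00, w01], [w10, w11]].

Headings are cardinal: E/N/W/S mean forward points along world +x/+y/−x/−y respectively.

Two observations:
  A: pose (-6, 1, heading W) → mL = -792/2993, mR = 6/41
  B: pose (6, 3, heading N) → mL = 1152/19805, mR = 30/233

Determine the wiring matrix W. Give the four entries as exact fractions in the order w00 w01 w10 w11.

obs A: pose=(-6,1,W) → sL=12/41, sR=60/73, mL=-792/2993, mR=6/41
obs B: pose=(6,3,N) → sL=60/233, sR=12/85, mL=1152/19805, mR=30/233
sensor matrix S = [[12/41, 60/73], [60/233, 12/85]]; det S = -10096704/59276365
solve [mL_A; mL_B] = S·[w00; w01] and [mR_A; mR_B] = S·[w10; w11]:
  w00 = 1/2, w01 = -1/2, w10 = 1/2, w11 = 0

1/2 -1/2 1/2 0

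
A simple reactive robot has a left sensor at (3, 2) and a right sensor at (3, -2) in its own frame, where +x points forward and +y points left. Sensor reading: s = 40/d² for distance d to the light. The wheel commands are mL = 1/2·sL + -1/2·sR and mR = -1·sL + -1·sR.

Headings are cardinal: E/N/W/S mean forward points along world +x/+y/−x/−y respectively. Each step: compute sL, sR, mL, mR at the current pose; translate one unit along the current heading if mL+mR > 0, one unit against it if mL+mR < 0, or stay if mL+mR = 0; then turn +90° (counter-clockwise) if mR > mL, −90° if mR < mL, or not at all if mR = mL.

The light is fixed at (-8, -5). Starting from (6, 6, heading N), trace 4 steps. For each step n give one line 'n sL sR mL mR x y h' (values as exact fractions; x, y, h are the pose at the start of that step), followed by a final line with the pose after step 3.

n=0: pose=(6,6,N); sL=2/17, sR=10/113; mL=28/1921, mR=-396/1921; mL+mR=-368/1921 → advance -1; mR−mL=-424/1921 → turn -1·90°
n=1: pose=(6,5,E); sL=40/433, sR=40/353; mL=-1600/152849, mR=-31440/152849; mL+mR=-33040/152849 → advance -1; mR−mL=-29840/152849 → turn -1·90°
n=2: pose=(5,5,S); sL=20/137, sR=4/17; mL=-104/2329, mR=-888/2329; mL+mR=-992/2329 → advance -1; mR−mL=-784/2329 → turn -1·90°
n=3: pose=(5,6,W); sL=40/181, sR=40/269; mL=1760/48689, mR=-18000/48689; mL+mR=-16240/48689 → advance -1; mR−mL=-19760/48689 → turn -1·90°

0 2/17 10/113 28/1921 -396/1921 6 6 N
1 40/433 40/353 -1600/152849 -31440/152849 6 5 E
2 20/137 4/17 -104/2329 -888/2329 5 5 S
3 40/181 40/269 1760/48689 -18000/48689 5 6 W
final 6 6 N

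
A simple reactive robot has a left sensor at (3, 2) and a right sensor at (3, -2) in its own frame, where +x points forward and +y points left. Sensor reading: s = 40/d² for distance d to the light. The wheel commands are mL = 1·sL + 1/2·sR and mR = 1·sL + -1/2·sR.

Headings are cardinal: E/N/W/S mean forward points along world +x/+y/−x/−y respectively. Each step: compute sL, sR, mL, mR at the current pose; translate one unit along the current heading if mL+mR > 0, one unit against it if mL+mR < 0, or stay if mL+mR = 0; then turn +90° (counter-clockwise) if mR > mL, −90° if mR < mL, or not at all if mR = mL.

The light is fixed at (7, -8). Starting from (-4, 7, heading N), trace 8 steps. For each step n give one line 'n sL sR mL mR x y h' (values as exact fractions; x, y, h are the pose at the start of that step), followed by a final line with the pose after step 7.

n=0: pose=(-4,7,N); sL=40/493, sR=8/81; mL=5212/39933, mR=1268/39933; mL+mR=80/493 → advance +1; mR−mL=-8/81 → turn -1·90°
n=1: pose=(-4,8,E); sL=10/97, sR=2/13; mL=227/1261, mR=33/1261; mL+mR=20/97 → advance +1; mR−mL=-2/13 → turn -1·90°
n=2: pose=(-3,8,S); sL=40/233, sR=40/313; mL=17180/72929, mR=7860/72929; mL+mR=80/233 → advance +1; mR−mL=-40/313 → turn -1·90°
n=3: pose=(-3,7,W); sL=20/169, sR=20/229; mL=6270/38701, mR=2890/38701; mL+mR=40/169 → advance +1; mR−mL=-20/229 → turn -1·90°
n=4: pose=(-4,7,N); sL=40/493, sR=8/81; mL=5212/39933, mR=1268/39933; mL+mR=80/493 → advance +1; mR−mL=-8/81 → turn -1·90°
n=5: pose=(-4,8,E); sL=10/97, sR=2/13; mL=227/1261, mR=33/1261; mL+mR=20/97 → advance +1; mR−mL=-2/13 → turn -1·90°
n=6: pose=(-3,8,S); sL=40/233, sR=40/313; mL=17180/72929, mR=7860/72929; mL+mR=80/233 → advance +1; mR−mL=-40/313 → turn -1·90°
n=7: pose=(-3,7,W); sL=20/169, sR=20/229; mL=6270/38701, mR=2890/38701; mL+mR=40/169 → advance +1; mR−mL=-20/229 → turn -1·90°

0 40/493 8/81 5212/39933 1268/39933 -4 7 N
1 10/97 2/13 227/1261 33/1261 -4 8 E
2 40/233 40/313 17180/72929 7860/72929 -3 8 S
3 20/169 20/229 6270/38701 2890/38701 -3 7 W
4 40/493 8/81 5212/39933 1268/39933 -4 7 N
5 10/97 2/13 227/1261 33/1261 -4 8 E
6 40/233 40/313 17180/72929 7860/72929 -3 8 S
7 20/169 20/229 6270/38701 2890/38701 -3 7 W
final -4 7 N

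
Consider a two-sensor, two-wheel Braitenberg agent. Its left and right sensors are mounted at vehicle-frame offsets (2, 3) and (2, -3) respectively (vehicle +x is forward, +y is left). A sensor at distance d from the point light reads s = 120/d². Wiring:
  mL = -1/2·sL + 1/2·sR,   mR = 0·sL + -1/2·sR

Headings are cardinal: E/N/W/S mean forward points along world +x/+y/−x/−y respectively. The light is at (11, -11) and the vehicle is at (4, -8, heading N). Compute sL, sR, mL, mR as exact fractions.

24/25 120/41 1008/1025 -60/41

left sensor world pos  = (1, -6); dL² = 125
right sensor world pos = (7, -6); dR² = 41
sL = 120/125 = 24/25
sR = 120/41 = 120/41
mL = -1/2·sL + 1/2·sR = 1008/1025
mR = 0·sL + -1/2·sR = -60/41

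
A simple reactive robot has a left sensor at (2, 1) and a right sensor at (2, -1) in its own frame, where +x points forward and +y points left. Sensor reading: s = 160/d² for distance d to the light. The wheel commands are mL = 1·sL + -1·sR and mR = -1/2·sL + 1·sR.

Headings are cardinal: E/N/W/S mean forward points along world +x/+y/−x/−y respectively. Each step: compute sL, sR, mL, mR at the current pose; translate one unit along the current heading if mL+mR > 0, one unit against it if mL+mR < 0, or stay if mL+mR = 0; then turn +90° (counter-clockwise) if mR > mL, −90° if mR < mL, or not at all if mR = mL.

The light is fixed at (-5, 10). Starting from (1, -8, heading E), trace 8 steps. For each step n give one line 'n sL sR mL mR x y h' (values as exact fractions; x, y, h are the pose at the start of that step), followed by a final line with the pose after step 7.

0 160/353 32/85 2304/30005 4496/30005 1 -8 E
1 40/73 1/2 7/146 33/146 2 -8 N
2 160/349 160/281 -10880/98069 33360/98069 2 -7 W
3 16/41 80/193 -192/7913 1736/7913 1 -7 S
4 160/353 32/85 2304/30005 4496/30005 1 -8 E
5 40/73 1/2 7/146 33/146 2 -8 N
6 160/349 160/281 -10880/98069 33360/98069 2 -7 W
7 16/41 80/193 -192/7913 1736/7913 1 -7 S
final 1 -8 E

n=0: pose=(1,-8,E); sL=160/353, sR=32/85; mL=2304/30005, mR=4496/30005; mL+mR=80/353 → advance +1; mR−mL=2192/30005 → turn +1·90°
n=1: pose=(2,-8,N); sL=40/73, sR=1/2; mL=7/146, mR=33/146; mL+mR=20/73 → advance +1; mR−mL=13/73 → turn +1·90°
n=2: pose=(2,-7,W); sL=160/349, sR=160/281; mL=-10880/98069, mR=33360/98069; mL+mR=80/349 → advance +1; mR−mL=44240/98069 → turn +1·90°
n=3: pose=(1,-7,S); sL=16/41, sR=80/193; mL=-192/7913, mR=1736/7913; mL+mR=8/41 → advance +1; mR−mL=1928/7913 → turn +1·90°
n=4: pose=(1,-8,E); sL=160/353, sR=32/85; mL=2304/30005, mR=4496/30005; mL+mR=80/353 → advance +1; mR−mL=2192/30005 → turn +1·90°
n=5: pose=(2,-8,N); sL=40/73, sR=1/2; mL=7/146, mR=33/146; mL+mR=20/73 → advance +1; mR−mL=13/73 → turn +1·90°
n=6: pose=(2,-7,W); sL=160/349, sR=160/281; mL=-10880/98069, mR=33360/98069; mL+mR=80/349 → advance +1; mR−mL=44240/98069 → turn +1·90°
n=7: pose=(1,-7,S); sL=16/41, sR=80/193; mL=-192/7913, mR=1736/7913; mL+mR=8/41 → advance +1; mR−mL=1928/7913 → turn +1·90°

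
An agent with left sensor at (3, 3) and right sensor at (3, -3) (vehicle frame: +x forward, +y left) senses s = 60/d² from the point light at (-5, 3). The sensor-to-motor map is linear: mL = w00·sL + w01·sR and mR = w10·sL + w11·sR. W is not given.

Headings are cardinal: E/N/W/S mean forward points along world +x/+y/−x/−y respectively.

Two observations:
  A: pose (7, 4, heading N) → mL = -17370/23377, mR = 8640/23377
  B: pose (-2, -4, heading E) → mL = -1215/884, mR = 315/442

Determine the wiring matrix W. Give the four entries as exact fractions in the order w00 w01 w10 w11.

-1 -1/2 1 -1

obs A: pose=(7,4,N) → sL=60/97, sR=60/241, mL=-17370/23377, mR=8640/23377
obs B: pose=(-2,-4,E) → sL=15/13, sR=15/34, mL=-1215/884, mR=315/442
sensor matrix S = [[60/97, 60/241], [15/13, 15/34]]; det S = -74250/5166317
solve [mL_A; mL_B] = S·[w00; w01] and [mR_A; mR_B] = S·[w10; w11]:
  w00 = -1, w01 = -1/2, w10 = 1, w11 = -1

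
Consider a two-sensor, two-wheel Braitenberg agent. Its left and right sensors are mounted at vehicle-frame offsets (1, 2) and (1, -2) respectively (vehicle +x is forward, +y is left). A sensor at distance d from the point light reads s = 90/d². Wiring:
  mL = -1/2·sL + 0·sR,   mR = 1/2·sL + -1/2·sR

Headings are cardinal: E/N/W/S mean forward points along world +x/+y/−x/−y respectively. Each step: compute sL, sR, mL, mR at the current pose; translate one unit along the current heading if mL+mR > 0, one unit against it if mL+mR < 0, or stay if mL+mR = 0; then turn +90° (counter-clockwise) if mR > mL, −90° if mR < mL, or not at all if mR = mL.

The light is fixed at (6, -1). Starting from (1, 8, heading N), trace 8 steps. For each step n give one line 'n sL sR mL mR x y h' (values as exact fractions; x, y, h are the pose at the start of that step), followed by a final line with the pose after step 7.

n=0: pose=(1,8,N); sL=90/149, sR=90/109; mL=-45/149, mR=-1800/16241; mL+mR=-45/109 → advance -1; mR−mL=3105/16241 → turn +1·90°
n=1: pose=(1,7,W); sL=5/4, sR=45/68; mL=-5/8, mR=5/17; mL+mR=-45/136 → advance -1; mR−mL=125/136 → turn +1·90°
n=2: pose=(2,7,S); sL=90/53, sR=18/17; mL=-45/53, mR=288/901; mL+mR=-9/17 → advance -1; mR−mL=1053/901 → turn +1·90°
n=3: pose=(2,8,E); sL=9/13, sR=45/29; mL=-9/26, mR=-162/377; mL+mR=-45/58 → advance -1; mR−mL=-63/754 → turn -1·90°
n=4: pose=(1,8,S); sL=90/73, sR=90/113; mL=-45/73, mR=1800/8249; mL+mR=-45/113 → advance -1; mR−mL=6885/8249 → turn +1·90°
n=5: pose=(1,9,E); sL=9/16, sR=9/8; mL=-9/32, mR=-9/32; mL+mR=-9/16 → advance -1; mR−mL=0 → turn +0·90°
n=6: pose=(0,9,E); sL=90/169, sR=90/89; mL=-45/169, mR=-3600/15041; mL+mR=-45/89 → advance -1; mR−mL=405/15041 → turn +1·90°
n=7: pose=(-1,9,N); sL=45/101, sR=45/73; mL=-45/202, mR=-630/7373; mL+mR=-45/146 → advance -1; mR−mL=2025/14746 → turn +1·90°

0 90/149 90/109 -45/149 -1800/16241 1 8 N
1 5/4 45/68 -5/8 5/17 1 7 W
2 90/53 18/17 -45/53 288/901 2 7 S
3 9/13 45/29 -9/26 -162/377 2 8 E
4 90/73 90/113 -45/73 1800/8249 1 8 S
5 9/16 9/8 -9/32 -9/32 1 9 E
6 90/169 90/89 -45/169 -3600/15041 0 9 E
7 45/101 45/73 -45/202 -630/7373 -1 9 N
final -1 8 W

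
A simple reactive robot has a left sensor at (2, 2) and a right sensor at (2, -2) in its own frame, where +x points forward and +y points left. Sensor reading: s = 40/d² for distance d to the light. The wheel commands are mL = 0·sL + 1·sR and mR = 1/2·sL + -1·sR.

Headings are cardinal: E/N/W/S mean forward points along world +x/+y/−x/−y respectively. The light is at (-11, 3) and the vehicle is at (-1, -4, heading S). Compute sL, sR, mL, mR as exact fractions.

left sensor world pos  = (1, -6); dL² = 225
right sensor world pos = (-3, -6); dR² = 145
sL = 40/225 = 8/45
sR = 40/145 = 8/29
mL = 0·sL + 1·sR = 8/29
mR = 1/2·sL + -1·sR = -244/1305

8/45 8/29 8/29 -244/1305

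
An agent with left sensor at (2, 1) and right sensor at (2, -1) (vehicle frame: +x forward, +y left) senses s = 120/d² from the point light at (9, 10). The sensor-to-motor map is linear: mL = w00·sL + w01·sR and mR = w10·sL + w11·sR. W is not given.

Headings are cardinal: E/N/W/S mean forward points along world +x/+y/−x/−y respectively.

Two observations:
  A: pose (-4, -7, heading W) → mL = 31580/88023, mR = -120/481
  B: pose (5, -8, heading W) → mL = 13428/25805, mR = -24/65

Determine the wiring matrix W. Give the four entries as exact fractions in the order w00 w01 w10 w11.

1/2 1 0 -1

obs A: pose=(-4,-7,W) → sL=40/183, sR=120/481, mL=31580/88023, mR=-120/481
obs B: pose=(5,-8,W) → sL=120/397, sR=24/65, mL=13428/25805, mR=-24/65
sensor matrix S = [[40/183, 120/481], [120/397, 24/65]]; det S = 61696/11648377
solve [mL_A; mL_B] = S·[w00; w01] and [mR_A; mR_B] = S·[w10; w11]:
  w00 = 1/2, w01 = 1, w10 = 0, w11 = -1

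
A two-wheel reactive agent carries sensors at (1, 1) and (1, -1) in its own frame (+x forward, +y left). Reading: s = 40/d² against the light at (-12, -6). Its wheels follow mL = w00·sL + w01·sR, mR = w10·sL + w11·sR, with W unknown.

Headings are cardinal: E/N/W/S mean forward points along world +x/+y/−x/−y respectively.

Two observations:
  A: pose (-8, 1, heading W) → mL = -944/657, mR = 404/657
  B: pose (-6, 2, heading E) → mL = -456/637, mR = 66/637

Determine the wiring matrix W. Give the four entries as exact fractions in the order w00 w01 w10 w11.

obs A: pose=(-8,1,W) → sL=8/9, sR=40/73, mL=-944/657, mR=404/657
obs B: pose=(-6,2,E) → sL=4/13, sR=20/49, mL=-456/637, mR=66/637
sensor matrix S = [[8/9, 40/73], [4/13, 20/49]]; det S = 81280/418509
solve [mL_A; mL_B] = S·[w00; w01] and [mR_A; mR_B] = S·[w10; w11]:
  w00 = -1, w01 = -1, w10 = 1, w11 = -1/2

-1 -1 1 -1/2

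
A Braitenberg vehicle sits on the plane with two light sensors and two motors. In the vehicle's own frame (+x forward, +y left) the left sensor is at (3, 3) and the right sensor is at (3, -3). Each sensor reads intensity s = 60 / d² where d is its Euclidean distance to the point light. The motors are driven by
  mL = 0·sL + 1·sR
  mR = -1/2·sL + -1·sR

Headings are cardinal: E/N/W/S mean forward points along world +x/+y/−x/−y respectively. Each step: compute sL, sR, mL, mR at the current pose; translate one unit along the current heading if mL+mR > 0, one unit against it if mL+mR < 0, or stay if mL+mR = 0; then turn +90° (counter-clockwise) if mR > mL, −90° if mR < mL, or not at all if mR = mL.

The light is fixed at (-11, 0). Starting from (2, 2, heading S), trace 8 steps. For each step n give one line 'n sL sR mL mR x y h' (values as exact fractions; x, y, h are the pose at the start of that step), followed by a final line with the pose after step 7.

0 60/257 60/101 60/101 -18450/25957 2 2 S
1 3/5 15/34 15/34 -63/85 2 3 W
2 60/157 12/65 12/65 -3834/10205 3 3 N
3 30/157 6/29 6/29 -1377/4553 3 2 E
4 60/257 60/101 60/101 -18450/25957 2 2 S
5 3/5 15/34 15/34 -63/85 2 3 W
6 60/157 12/65 12/65 -3834/10205 3 3 N
7 30/157 6/29 6/29 -1377/4553 3 2 E
final 2 2 S

n=0: pose=(2,2,S); sL=60/257, sR=60/101; mL=60/101, mR=-18450/25957; mL+mR=-30/257 → advance -1; mR−mL=-33870/25957 → turn -1·90°
n=1: pose=(2,3,W); sL=3/5, sR=15/34; mL=15/34, mR=-63/85; mL+mR=-3/10 → advance -1; mR−mL=-201/170 → turn -1·90°
n=2: pose=(3,3,N); sL=60/157, sR=12/65; mL=12/65, mR=-3834/10205; mL+mR=-30/157 → advance -1; mR−mL=-5718/10205 → turn -1·90°
n=3: pose=(3,2,E); sL=30/157, sR=6/29; mL=6/29, mR=-1377/4553; mL+mR=-15/157 → advance -1; mR−mL=-2319/4553 → turn -1·90°
n=4: pose=(2,2,S); sL=60/257, sR=60/101; mL=60/101, mR=-18450/25957; mL+mR=-30/257 → advance -1; mR−mL=-33870/25957 → turn -1·90°
n=5: pose=(2,3,W); sL=3/5, sR=15/34; mL=15/34, mR=-63/85; mL+mR=-3/10 → advance -1; mR−mL=-201/170 → turn -1·90°
n=6: pose=(3,3,N); sL=60/157, sR=12/65; mL=12/65, mR=-3834/10205; mL+mR=-30/157 → advance -1; mR−mL=-5718/10205 → turn -1·90°
n=7: pose=(3,2,E); sL=30/157, sR=6/29; mL=6/29, mR=-1377/4553; mL+mR=-15/157 → advance -1; mR−mL=-2319/4553 → turn -1·90°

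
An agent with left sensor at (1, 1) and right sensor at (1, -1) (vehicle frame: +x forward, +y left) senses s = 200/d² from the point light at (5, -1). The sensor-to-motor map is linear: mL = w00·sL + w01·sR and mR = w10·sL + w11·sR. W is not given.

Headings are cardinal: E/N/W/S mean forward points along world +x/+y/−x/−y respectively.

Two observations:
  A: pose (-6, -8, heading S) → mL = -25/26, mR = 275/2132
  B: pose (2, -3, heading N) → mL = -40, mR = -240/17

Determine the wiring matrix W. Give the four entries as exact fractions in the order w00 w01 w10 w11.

0 -1 1/2 -1/2

obs A: pose=(-6,-8,S) → sL=50/41, sR=25/26, mL=-25/26, mR=275/2132
obs B: pose=(2,-3,N) → sL=200/17, sR=40, mL=-40, mR=-240/17
sensor matrix S = [[50/41, 25/26], [200/17, 40]]; det S = 339500/9061
solve [mL_A; mL_B] = S·[w00; w01] and [mR_A; mR_B] = S·[w10; w11]:
  w00 = 0, w01 = -1, w10 = 1/2, w11 = -1/2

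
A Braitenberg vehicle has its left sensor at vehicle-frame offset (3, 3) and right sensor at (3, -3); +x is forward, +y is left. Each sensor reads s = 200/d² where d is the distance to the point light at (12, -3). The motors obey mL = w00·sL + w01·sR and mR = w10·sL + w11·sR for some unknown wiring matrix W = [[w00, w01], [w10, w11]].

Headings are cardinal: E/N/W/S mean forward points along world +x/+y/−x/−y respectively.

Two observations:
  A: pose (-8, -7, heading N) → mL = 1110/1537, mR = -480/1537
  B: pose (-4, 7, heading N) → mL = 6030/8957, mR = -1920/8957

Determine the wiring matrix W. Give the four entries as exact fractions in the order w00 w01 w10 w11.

obs A: pose=(-8,-7,N) → sL=20/53, sR=20/29, mL=1110/1537, mR=-480/1537
obs B: pose=(-4,7,N) → sL=20/53, sR=100/169, mL=6030/8957, mR=-1920/8957
sensor matrix S = [[20/53, 20/29], [20/53, 100/169]]; det S = -9600/259753
solve [mL_A; mL_B] = S·[w00; w01] and [mR_A; mR_B] = S·[w10; w11]:
  w00 = 1, w01 = 1/2, w10 = 1, w11 = -1

1 1/2 1 -1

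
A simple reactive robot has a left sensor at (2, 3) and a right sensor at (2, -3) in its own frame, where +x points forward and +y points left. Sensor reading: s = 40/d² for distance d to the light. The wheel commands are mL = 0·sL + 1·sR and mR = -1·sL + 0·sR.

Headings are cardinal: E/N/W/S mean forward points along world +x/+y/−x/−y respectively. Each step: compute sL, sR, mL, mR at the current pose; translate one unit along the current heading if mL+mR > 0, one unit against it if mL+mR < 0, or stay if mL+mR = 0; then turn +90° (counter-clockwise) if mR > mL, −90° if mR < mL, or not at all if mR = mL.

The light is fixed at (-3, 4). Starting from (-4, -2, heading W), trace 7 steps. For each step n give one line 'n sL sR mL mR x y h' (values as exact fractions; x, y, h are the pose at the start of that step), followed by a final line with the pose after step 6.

n=0: pose=(-4,-2,W); sL=4/9, sR=20/9; mL=20/9, mR=-4/9; mL+mR=16/9 → advance +1; mR−mL=-8/3 → turn -1·90°
n=1: pose=(-5,-2,N); sL=40/41, sR=40/17; mL=40/17, mR=-40/41; mL+mR=960/697 → advance +1; mR−mL=-2320/697 → turn -1·90°
n=2: pose=(-5,-1,E); sL=10, sR=5/8; mL=5/8, mR=-10; mL+mR=-75/8 → advance -1; mR−mL=-85/8 → turn -1·90°
n=3: pose=(-6,-1,S); sL=40/49, sR=8/17; mL=8/17, mR=-40/49; mL+mR=-288/833 → advance -1; mR−mL=-1072/833 → turn -1·90°
n=4: pose=(-6,0,W); sL=20/37, sR=20/13; mL=20/13, mR=-20/37; mL+mR=480/481 → advance +1; mR−mL=-1000/481 → turn -1·90°
n=5: pose=(-7,0,N); sL=40/53, sR=8; mL=8, mR=-40/53; mL+mR=384/53 → advance +1; mR−mL=-464/53 → turn -1·90°
n=6: pose=(-7,1,E); sL=10, sR=1; mL=1, mR=-10; mL+mR=-9 → advance -1; mR−mL=-11 → turn -1·90°

0 4/9 20/9 20/9 -4/9 -4 -2 W
1 40/41 40/17 40/17 -40/41 -5 -2 N
2 10 5/8 5/8 -10 -5 -1 E
3 40/49 8/17 8/17 -40/49 -6 -1 S
4 20/37 20/13 20/13 -20/37 -6 0 W
5 40/53 8 8 -40/53 -7 0 N
6 10 1 1 -10 -7 1 E
final -8 1 S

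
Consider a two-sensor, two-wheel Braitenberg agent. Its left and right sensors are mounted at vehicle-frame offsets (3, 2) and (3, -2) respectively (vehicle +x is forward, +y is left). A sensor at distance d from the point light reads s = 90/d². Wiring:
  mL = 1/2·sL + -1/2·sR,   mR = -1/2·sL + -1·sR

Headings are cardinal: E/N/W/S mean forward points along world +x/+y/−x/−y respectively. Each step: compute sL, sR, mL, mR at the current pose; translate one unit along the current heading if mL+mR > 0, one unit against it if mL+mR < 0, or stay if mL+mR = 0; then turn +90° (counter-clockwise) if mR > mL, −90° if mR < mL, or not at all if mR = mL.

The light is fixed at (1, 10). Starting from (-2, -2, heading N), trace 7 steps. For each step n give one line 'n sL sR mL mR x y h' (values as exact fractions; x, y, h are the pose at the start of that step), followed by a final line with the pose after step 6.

0 45/53 45/41 -270/2173 -6615/4346 -2 -2 N
1 90/121 2/5 104/605 -467/605 -2 -3 E
2 9/26 45/146 18/949 -1827/3796 -3 -3 S
3 18/49 90/149 -864/7301 -5751/7301 -3 -2 W
4 45/53 45/41 -270/2173 -6615/4346 -2 -2 N
5 90/121 2/5 104/605 -467/605 -2 -3 E
6 9/26 45/146 18/949 -1827/3796 -3 -3 S
final -3 -2 W

n=0: pose=(-2,-2,N); sL=45/53, sR=45/41; mL=-270/2173, mR=-6615/4346; mL+mR=-135/82 → advance -1; mR−mL=-6075/4346 → turn -1·90°
n=1: pose=(-2,-3,E); sL=90/121, sR=2/5; mL=104/605, mR=-467/605; mL+mR=-3/5 → advance -1; mR−mL=-571/605 → turn -1·90°
n=2: pose=(-3,-3,S); sL=9/26, sR=45/146; mL=18/949, mR=-1827/3796; mL+mR=-135/292 → advance -1; mR−mL=-1899/3796 → turn -1·90°
n=3: pose=(-3,-2,W); sL=18/49, sR=90/149; mL=-864/7301, mR=-5751/7301; mL+mR=-135/149 → advance -1; mR−mL=-4887/7301 → turn -1·90°
n=4: pose=(-2,-2,N); sL=45/53, sR=45/41; mL=-270/2173, mR=-6615/4346; mL+mR=-135/82 → advance -1; mR−mL=-6075/4346 → turn -1·90°
n=5: pose=(-2,-3,E); sL=90/121, sR=2/5; mL=104/605, mR=-467/605; mL+mR=-3/5 → advance -1; mR−mL=-571/605 → turn -1·90°
n=6: pose=(-3,-3,S); sL=9/26, sR=45/146; mL=18/949, mR=-1827/3796; mL+mR=-135/292 → advance -1; mR−mL=-1899/3796 → turn -1·90°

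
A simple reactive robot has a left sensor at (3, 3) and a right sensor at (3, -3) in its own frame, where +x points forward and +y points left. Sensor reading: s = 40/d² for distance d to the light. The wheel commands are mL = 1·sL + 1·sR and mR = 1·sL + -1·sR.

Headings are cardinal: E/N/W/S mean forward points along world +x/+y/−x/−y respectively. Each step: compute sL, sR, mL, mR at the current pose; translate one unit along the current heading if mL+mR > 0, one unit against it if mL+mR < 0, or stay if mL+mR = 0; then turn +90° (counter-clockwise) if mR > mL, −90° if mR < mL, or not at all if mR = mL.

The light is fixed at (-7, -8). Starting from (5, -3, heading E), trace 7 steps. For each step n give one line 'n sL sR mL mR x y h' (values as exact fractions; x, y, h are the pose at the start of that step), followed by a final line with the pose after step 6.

0 40/289 40/229 20720/66181 -2400/66181 5 -3 E
1 2/13 5/13 7/13 -3/13 6 -3 S
2 40/101 40/149 10000/15049 1920/15049 6 -4 W
3 4/13 20/137 808/1781 288/1781 5 -4 N
4 40/289 40/229 20720/66181 -2400/66181 5 -3 E
5 2/13 5/13 7/13 -3/13 6 -3 S
6 40/101 40/149 10000/15049 1920/15049 6 -4 W
final 5 -4 N

n=0: pose=(5,-3,E); sL=40/289, sR=40/229; mL=20720/66181, mR=-2400/66181; mL+mR=80/289 → advance +1; mR−mL=-80/229 → turn -1·90°
n=1: pose=(6,-3,S); sL=2/13, sR=5/13; mL=7/13, mR=-3/13; mL+mR=4/13 → advance +1; mR−mL=-10/13 → turn -1·90°
n=2: pose=(6,-4,W); sL=40/101, sR=40/149; mL=10000/15049, mR=1920/15049; mL+mR=80/101 → advance +1; mR−mL=-80/149 → turn -1·90°
n=3: pose=(5,-4,N); sL=4/13, sR=20/137; mL=808/1781, mR=288/1781; mL+mR=8/13 → advance +1; mR−mL=-40/137 → turn -1·90°
n=4: pose=(5,-3,E); sL=40/289, sR=40/229; mL=20720/66181, mR=-2400/66181; mL+mR=80/289 → advance +1; mR−mL=-80/229 → turn -1·90°
n=5: pose=(6,-3,S); sL=2/13, sR=5/13; mL=7/13, mR=-3/13; mL+mR=4/13 → advance +1; mR−mL=-10/13 → turn -1·90°
n=6: pose=(6,-4,W); sL=40/101, sR=40/149; mL=10000/15049, mR=1920/15049; mL+mR=80/101 → advance +1; mR−mL=-80/149 → turn -1·90°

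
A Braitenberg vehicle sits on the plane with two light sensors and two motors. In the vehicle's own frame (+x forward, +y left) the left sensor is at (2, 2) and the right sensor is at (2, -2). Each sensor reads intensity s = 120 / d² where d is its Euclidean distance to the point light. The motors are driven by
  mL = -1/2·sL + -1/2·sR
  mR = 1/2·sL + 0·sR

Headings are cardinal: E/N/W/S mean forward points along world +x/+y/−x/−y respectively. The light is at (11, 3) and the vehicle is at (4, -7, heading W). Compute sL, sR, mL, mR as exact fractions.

8/15 24/29 -296/435 4/15

left sensor world pos  = (2, -9); dL² = 225
right sensor world pos = (2, -5); dR² = 145
sL = 120/225 = 8/15
sR = 120/145 = 24/29
mL = -1/2·sL + -1/2·sR = -296/435
mR = 1/2·sL + 0·sR = 4/15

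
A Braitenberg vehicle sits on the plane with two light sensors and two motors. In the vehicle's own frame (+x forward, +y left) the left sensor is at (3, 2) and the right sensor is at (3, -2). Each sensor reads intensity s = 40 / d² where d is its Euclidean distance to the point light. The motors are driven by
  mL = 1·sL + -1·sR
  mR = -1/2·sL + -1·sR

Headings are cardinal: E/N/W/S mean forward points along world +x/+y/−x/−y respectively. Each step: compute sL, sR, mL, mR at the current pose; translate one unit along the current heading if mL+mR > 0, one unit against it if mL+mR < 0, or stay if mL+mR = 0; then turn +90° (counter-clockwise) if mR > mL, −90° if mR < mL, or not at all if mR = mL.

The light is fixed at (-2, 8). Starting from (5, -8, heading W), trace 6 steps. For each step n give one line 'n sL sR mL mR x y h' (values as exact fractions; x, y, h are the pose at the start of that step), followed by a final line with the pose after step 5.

0 2/17 10/53 -64/901 -223/901 5 -8 W
1 8/41 40/269 512/11029 -2716/11029 6 -8 N
2 20/173 20/241 1360/41693 -5870/41693 6 -9 E
3 40/481 8/85 -448/40885 -5548/40885 5 -9 S
4 2/17 10/53 -64/901 -223/901 5 -8 W
5 8/41 40/269 512/11029 -2716/11029 6 -8 N
final 6 -9 E

n=0: pose=(5,-8,W); sL=2/17, sR=10/53; mL=-64/901, mR=-223/901; mL+mR=-287/901 → advance -1; mR−mL=-3/17 → turn -1·90°
n=1: pose=(6,-8,N); sL=8/41, sR=40/269; mL=512/11029, mR=-2716/11029; mL+mR=-2204/11029 → advance -1; mR−mL=-12/41 → turn -1·90°
n=2: pose=(6,-9,E); sL=20/173, sR=20/241; mL=1360/41693, mR=-5870/41693; mL+mR=-4510/41693 → advance -1; mR−mL=-30/173 → turn -1·90°
n=3: pose=(5,-9,S); sL=40/481, sR=8/85; mL=-448/40885, mR=-5548/40885; mL+mR=-5996/40885 → advance -1; mR−mL=-60/481 → turn -1·90°
n=4: pose=(5,-8,W); sL=2/17, sR=10/53; mL=-64/901, mR=-223/901; mL+mR=-287/901 → advance -1; mR−mL=-3/17 → turn -1·90°
n=5: pose=(6,-8,N); sL=8/41, sR=40/269; mL=512/11029, mR=-2716/11029; mL+mR=-2204/11029 → advance -1; mR−mL=-12/41 → turn -1·90°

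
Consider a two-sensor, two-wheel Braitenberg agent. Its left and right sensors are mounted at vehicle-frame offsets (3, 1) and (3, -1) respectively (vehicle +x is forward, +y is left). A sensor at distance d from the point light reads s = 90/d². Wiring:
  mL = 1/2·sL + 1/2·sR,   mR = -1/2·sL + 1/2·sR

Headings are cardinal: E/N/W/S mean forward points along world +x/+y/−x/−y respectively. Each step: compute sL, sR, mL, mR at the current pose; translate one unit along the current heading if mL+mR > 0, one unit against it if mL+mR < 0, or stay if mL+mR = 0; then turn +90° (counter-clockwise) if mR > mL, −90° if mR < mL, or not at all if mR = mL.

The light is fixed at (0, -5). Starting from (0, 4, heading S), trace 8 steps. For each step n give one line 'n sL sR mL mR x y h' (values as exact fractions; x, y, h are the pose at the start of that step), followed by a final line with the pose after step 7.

n=0: pose=(0,4,S); sL=90/37, sR=90/37; mL=90/37, mR=0; mL+mR=90/37 → advance +1; mR−mL=-90/37 → turn -1·90°
n=1: pose=(0,3,W); sL=45/29, sR=1; mL=37/29, mR=-8/29; mL+mR=1 → advance +1; mR−mL=-45/29 → turn -1·90°
n=2: pose=(-1,3,N); sL=18/25, sR=90/121; mL=2214/3025, mR=36/3025; mL+mR=90/121 → advance +1; mR−mL=-18/25 → turn -1·90°
n=3: pose=(-1,4,E); sL=45/52, sR=45/34; mL=1935/1768, mR=405/1768; mL+mR=45/34 → advance +1; mR−mL=-45/52 → turn -1·90°
n=4: pose=(0,4,S); sL=90/37, sR=90/37; mL=90/37, mR=0; mL+mR=90/37 → advance +1; mR−mL=-90/37 → turn -1·90°
n=5: pose=(0,3,W); sL=45/29, sR=1; mL=37/29, mR=-8/29; mL+mR=1 → advance +1; mR−mL=-45/29 → turn -1·90°
n=6: pose=(-1,3,N); sL=18/25, sR=90/121; mL=2214/3025, mR=36/3025; mL+mR=90/121 → advance +1; mR−mL=-18/25 → turn -1·90°
n=7: pose=(-1,4,E); sL=45/52, sR=45/34; mL=1935/1768, mR=405/1768; mL+mR=45/34 → advance +1; mR−mL=-45/52 → turn -1·90°

0 90/37 90/37 90/37 0 0 4 S
1 45/29 1 37/29 -8/29 0 3 W
2 18/25 90/121 2214/3025 36/3025 -1 3 N
3 45/52 45/34 1935/1768 405/1768 -1 4 E
4 90/37 90/37 90/37 0 0 4 S
5 45/29 1 37/29 -8/29 0 3 W
6 18/25 90/121 2214/3025 36/3025 -1 3 N
7 45/52 45/34 1935/1768 405/1768 -1 4 E
final 0 4 S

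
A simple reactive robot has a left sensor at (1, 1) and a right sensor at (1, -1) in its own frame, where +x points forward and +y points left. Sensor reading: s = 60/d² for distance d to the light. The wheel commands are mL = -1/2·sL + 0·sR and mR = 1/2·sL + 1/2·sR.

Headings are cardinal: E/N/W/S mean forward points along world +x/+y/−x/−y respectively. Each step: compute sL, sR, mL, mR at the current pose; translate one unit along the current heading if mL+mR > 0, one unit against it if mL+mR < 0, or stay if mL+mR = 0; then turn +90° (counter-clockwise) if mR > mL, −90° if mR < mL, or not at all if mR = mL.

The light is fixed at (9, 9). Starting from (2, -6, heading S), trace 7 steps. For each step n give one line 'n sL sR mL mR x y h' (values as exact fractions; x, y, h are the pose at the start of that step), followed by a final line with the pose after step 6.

n=0: pose=(2,-6,S); sL=15/73, sR=3/16; mL=-15/146, mR=459/2336; mL+mR=3/32 → advance +1; mR−mL=699/2336 → turn +1·90°
n=1: pose=(2,-7,E); sL=20/87, sR=12/65; mL=-10/87, mR=1172/5655; mL+mR=6/65 → advance +1; mR−mL=1822/5655 → turn +1·90°
n=2: pose=(3,-7,N); sL=30/137, sR=6/25; mL=-15/137, mR=786/3425; mL+mR=3/25 → advance +1; mR−mL=1161/3425 → turn +1·90°
n=3: pose=(3,-6,W); sL=12/61, sR=12/49; mL=-6/61, mR=660/2989; mL+mR=6/49 → advance +1; mR−mL=954/2989 → turn +1·90°
n=4: pose=(2,-6,S); sL=15/73, sR=3/16; mL=-15/146, mR=459/2336; mL+mR=3/32 → advance +1; mR−mL=699/2336 → turn +1·90°
n=5: pose=(2,-7,E); sL=20/87, sR=12/65; mL=-10/87, mR=1172/5655; mL+mR=6/65 → advance +1; mR−mL=1822/5655 → turn +1·90°
n=6: pose=(3,-7,N); sL=30/137, sR=6/25; mL=-15/137, mR=786/3425; mL+mR=3/25 → advance +1; mR−mL=1161/3425 → turn +1·90°

0 15/73 3/16 -15/146 459/2336 2 -6 S
1 20/87 12/65 -10/87 1172/5655 2 -7 E
2 30/137 6/25 -15/137 786/3425 3 -7 N
3 12/61 12/49 -6/61 660/2989 3 -6 W
4 15/73 3/16 -15/146 459/2336 2 -6 S
5 20/87 12/65 -10/87 1172/5655 2 -7 E
6 30/137 6/25 -15/137 786/3425 3 -7 N
final 3 -6 W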